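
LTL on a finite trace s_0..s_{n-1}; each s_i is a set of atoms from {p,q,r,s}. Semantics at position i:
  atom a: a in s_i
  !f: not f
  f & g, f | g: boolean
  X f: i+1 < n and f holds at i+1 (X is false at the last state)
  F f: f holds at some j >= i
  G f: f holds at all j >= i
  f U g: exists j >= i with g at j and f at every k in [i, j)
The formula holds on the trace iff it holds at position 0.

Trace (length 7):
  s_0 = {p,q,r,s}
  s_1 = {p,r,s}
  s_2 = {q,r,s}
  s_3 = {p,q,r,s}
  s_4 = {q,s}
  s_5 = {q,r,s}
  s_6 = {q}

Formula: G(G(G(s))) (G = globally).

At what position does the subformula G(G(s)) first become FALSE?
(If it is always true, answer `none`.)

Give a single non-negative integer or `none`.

s_0={p,q,r,s}: G(G(s))=False G(s)=False s=True
s_1={p,r,s}: G(G(s))=False G(s)=False s=True
s_2={q,r,s}: G(G(s))=False G(s)=False s=True
s_3={p,q,r,s}: G(G(s))=False G(s)=False s=True
s_4={q,s}: G(G(s))=False G(s)=False s=True
s_5={q,r,s}: G(G(s))=False G(s)=False s=True
s_6={q}: G(G(s))=False G(s)=False s=False
G(G(G(s))) holds globally = False
First violation at position 0.

Answer: 0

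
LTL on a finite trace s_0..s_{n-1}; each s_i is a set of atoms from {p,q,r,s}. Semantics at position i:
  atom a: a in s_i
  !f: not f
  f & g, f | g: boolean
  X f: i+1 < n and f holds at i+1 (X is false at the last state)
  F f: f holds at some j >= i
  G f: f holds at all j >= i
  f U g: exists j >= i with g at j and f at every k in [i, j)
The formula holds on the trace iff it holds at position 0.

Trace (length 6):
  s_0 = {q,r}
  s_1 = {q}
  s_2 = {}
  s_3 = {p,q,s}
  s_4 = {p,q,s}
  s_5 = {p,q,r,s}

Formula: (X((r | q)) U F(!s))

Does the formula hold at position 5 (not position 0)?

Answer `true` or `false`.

s_0={q,r}: (X((r | q)) U F(!s))=True X((r | q))=True (r | q)=True r=True q=True F(!s)=True !s=True s=False
s_1={q}: (X((r | q)) U F(!s))=True X((r | q))=False (r | q)=True r=False q=True F(!s)=True !s=True s=False
s_2={}: (X((r | q)) U F(!s))=True X((r | q))=True (r | q)=False r=False q=False F(!s)=True !s=True s=False
s_3={p,q,s}: (X((r | q)) U F(!s))=False X((r | q))=True (r | q)=True r=False q=True F(!s)=False !s=False s=True
s_4={p,q,s}: (X((r | q)) U F(!s))=False X((r | q))=True (r | q)=True r=False q=True F(!s)=False !s=False s=True
s_5={p,q,r,s}: (X((r | q)) U F(!s))=False X((r | q))=False (r | q)=True r=True q=True F(!s)=False !s=False s=True
Evaluating at position 5: result = False

Answer: false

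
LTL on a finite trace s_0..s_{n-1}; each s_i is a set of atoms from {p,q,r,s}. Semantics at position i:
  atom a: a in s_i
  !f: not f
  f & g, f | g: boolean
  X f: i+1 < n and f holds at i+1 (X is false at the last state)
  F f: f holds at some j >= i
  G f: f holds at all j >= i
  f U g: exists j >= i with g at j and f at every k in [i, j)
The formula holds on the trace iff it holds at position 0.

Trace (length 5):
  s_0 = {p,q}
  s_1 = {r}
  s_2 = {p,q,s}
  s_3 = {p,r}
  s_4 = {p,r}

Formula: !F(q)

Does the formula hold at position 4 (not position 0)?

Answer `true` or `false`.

Answer: true

Derivation:
s_0={p,q}: !F(q)=False F(q)=True q=True
s_1={r}: !F(q)=False F(q)=True q=False
s_2={p,q,s}: !F(q)=False F(q)=True q=True
s_3={p,r}: !F(q)=True F(q)=False q=False
s_4={p,r}: !F(q)=True F(q)=False q=False
Evaluating at position 4: result = True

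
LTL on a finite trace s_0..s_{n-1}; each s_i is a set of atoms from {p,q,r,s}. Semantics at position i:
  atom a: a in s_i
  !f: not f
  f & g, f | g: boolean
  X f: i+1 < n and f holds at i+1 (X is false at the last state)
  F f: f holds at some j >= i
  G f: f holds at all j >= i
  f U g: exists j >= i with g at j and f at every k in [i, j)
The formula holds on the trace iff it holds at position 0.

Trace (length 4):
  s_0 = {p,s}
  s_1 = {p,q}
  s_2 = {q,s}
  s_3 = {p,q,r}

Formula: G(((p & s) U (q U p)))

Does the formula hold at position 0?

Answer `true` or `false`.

Answer: true

Derivation:
s_0={p,s}: G(((p & s) U (q U p)))=True ((p & s) U (q U p))=True (p & s)=True p=True s=True (q U p)=True q=False
s_1={p,q}: G(((p & s) U (q U p)))=True ((p & s) U (q U p))=True (p & s)=False p=True s=False (q U p)=True q=True
s_2={q,s}: G(((p & s) U (q U p)))=True ((p & s) U (q U p))=True (p & s)=False p=False s=True (q U p)=True q=True
s_3={p,q,r}: G(((p & s) U (q U p)))=True ((p & s) U (q U p))=True (p & s)=False p=True s=False (q U p)=True q=True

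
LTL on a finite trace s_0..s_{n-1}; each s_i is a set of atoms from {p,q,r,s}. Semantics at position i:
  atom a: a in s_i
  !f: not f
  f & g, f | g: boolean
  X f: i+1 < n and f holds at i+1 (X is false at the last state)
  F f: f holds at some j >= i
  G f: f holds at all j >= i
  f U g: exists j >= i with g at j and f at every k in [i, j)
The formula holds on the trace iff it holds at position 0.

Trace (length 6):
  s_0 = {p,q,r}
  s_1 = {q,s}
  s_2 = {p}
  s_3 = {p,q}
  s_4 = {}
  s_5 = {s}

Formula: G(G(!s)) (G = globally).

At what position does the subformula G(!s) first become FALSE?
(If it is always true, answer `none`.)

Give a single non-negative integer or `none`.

Answer: 0

Derivation:
s_0={p,q,r}: G(!s)=False !s=True s=False
s_1={q,s}: G(!s)=False !s=False s=True
s_2={p}: G(!s)=False !s=True s=False
s_3={p,q}: G(!s)=False !s=True s=False
s_4={}: G(!s)=False !s=True s=False
s_5={s}: G(!s)=False !s=False s=True
G(G(!s)) holds globally = False
First violation at position 0.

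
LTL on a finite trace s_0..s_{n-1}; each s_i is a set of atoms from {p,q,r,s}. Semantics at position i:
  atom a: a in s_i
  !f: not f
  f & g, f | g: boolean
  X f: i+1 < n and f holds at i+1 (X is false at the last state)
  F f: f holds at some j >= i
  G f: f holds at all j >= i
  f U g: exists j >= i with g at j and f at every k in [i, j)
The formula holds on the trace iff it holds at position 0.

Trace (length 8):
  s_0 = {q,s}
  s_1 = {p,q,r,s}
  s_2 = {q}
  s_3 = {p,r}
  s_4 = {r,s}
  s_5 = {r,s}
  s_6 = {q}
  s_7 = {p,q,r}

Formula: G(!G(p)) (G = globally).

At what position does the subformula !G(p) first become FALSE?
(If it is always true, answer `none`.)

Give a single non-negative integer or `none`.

s_0={q,s}: !G(p)=True G(p)=False p=False
s_1={p,q,r,s}: !G(p)=True G(p)=False p=True
s_2={q}: !G(p)=True G(p)=False p=False
s_3={p,r}: !G(p)=True G(p)=False p=True
s_4={r,s}: !G(p)=True G(p)=False p=False
s_5={r,s}: !G(p)=True G(p)=False p=False
s_6={q}: !G(p)=True G(p)=False p=False
s_7={p,q,r}: !G(p)=False G(p)=True p=True
G(!G(p)) holds globally = False
First violation at position 7.

Answer: 7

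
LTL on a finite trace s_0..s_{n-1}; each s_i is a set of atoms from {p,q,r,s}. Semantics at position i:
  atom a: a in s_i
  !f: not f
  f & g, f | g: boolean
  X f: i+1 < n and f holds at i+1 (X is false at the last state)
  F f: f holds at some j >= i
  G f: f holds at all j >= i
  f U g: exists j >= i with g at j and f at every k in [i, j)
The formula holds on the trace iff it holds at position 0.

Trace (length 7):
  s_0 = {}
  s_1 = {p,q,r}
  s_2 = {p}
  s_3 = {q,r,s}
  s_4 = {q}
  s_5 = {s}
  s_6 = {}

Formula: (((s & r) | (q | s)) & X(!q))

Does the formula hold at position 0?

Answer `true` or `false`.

Answer: false

Derivation:
s_0={}: (((s & r) | (q | s)) & X(!q))=False ((s & r) | (q | s))=False (s & r)=False s=False r=False (q | s)=False q=False X(!q)=False !q=True
s_1={p,q,r}: (((s & r) | (q | s)) & X(!q))=True ((s & r) | (q | s))=True (s & r)=False s=False r=True (q | s)=True q=True X(!q)=True !q=False
s_2={p}: (((s & r) | (q | s)) & X(!q))=False ((s & r) | (q | s))=False (s & r)=False s=False r=False (q | s)=False q=False X(!q)=False !q=True
s_3={q,r,s}: (((s & r) | (q | s)) & X(!q))=False ((s & r) | (q | s))=True (s & r)=True s=True r=True (q | s)=True q=True X(!q)=False !q=False
s_4={q}: (((s & r) | (q | s)) & X(!q))=True ((s & r) | (q | s))=True (s & r)=False s=False r=False (q | s)=True q=True X(!q)=True !q=False
s_5={s}: (((s & r) | (q | s)) & X(!q))=True ((s & r) | (q | s))=True (s & r)=False s=True r=False (q | s)=True q=False X(!q)=True !q=True
s_6={}: (((s & r) | (q | s)) & X(!q))=False ((s & r) | (q | s))=False (s & r)=False s=False r=False (q | s)=False q=False X(!q)=False !q=True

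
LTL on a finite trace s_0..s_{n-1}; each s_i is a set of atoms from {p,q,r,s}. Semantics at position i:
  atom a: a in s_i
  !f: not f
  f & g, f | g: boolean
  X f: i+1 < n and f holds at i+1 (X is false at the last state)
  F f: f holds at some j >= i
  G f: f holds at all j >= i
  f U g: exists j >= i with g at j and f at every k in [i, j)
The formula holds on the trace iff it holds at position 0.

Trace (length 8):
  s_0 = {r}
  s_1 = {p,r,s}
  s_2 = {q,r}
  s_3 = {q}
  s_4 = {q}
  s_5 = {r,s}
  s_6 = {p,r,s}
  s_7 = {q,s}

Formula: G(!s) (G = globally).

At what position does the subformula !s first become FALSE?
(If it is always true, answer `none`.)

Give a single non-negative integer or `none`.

Answer: 1

Derivation:
s_0={r}: !s=True s=False
s_1={p,r,s}: !s=False s=True
s_2={q,r}: !s=True s=False
s_3={q}: !s=True s=False
s_4={q}: !s=True s=False
s_5={r,s}: !s=False s=True
s_6={p,r,s}: !s=False s=True
s_7={q,s}: !s=False s=True
G(!s) holds globally = False
First violation at position 1.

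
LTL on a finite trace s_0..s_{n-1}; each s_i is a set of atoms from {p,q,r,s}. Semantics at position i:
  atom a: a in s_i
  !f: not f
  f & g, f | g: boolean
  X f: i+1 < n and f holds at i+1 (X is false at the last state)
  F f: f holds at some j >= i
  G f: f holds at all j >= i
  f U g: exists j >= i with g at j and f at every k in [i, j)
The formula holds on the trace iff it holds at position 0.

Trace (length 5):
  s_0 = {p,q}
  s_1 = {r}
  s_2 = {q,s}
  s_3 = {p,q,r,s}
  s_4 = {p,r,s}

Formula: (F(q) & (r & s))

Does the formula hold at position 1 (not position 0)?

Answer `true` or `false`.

s_0={p,q}: (F(q) & (r & s))=False F(q)=True q=True (r & s)=False r=False s=False
s_1={r}: (F(q) & (r & s))=False F(q)=True q=False (r & s)=False r=True s=False
s_2={q,s}: (F(q) & (r & s))=False F(q)=True q=True (r & s)=False r=False s=True
s_3={p,q,r,s}: (F(q) & (r & s))=True F(q)=True q=True (r & s)=True r=True s=True
s_4={p,r,s}: (F(q) & (r & s))=False F(q)=False q=False (r & s)=True r=True s=True
Evaluating at position 1: result = False

Answer: false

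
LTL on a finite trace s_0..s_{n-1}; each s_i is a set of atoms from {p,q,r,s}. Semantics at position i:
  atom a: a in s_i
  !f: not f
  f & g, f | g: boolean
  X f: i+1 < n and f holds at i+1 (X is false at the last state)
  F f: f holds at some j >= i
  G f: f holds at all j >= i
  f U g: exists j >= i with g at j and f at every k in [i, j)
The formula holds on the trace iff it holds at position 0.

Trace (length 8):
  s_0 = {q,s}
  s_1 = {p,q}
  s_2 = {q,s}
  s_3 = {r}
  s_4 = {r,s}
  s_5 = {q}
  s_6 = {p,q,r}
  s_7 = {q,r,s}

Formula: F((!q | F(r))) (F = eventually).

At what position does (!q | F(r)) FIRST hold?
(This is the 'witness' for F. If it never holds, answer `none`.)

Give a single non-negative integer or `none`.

s_0={q,s}: (!q | F(r))=True !q=False q=True F(r)=True r=False
s_1={p,q}: (!q | F(r))=True !q=False q=True F(r)=True r=False
s_2={q,s}: (!q | F(r))=True !q=False q=True F(r)=True r=False
s_3={r}: (!q | F(r))=True !q=True q=False F(r)=True r=True
s_4={r,s}: (!q | F(r))=True !q=True q=False F(r)=True r=True
s_5={q}: (!q | F(r))=True !q=False q=True F(r)=True r=False
s_6={p,q,r}: (!q | F(r))=True !q=False q=True F(r)=True r=True
s_7={q,r,s}: (!q | F(r))=True !q=False q=True F(r)=True r=True
F((!q | F(r))) holds; first witness at position 0.

Answer: 0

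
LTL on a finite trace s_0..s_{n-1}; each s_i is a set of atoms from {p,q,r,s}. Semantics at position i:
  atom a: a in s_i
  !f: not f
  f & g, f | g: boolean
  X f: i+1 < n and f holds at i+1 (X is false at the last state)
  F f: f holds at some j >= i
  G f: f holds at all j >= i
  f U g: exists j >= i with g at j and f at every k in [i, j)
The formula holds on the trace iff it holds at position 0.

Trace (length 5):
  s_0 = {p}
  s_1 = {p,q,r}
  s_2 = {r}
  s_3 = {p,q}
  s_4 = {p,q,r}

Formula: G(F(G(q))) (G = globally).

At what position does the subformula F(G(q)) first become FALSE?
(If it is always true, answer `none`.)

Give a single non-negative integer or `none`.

Answer: none

Derivation:
s_0={p}: F(G(q))=True G(q)=False q=False
s_1={p,q,r}: F(G(q))=True G(q)=False q=True
s_2={r}: F(G(q))=True G(q)=False q=False
s_3={p,q}: F(G(q))=True G(q)=True q=True
s_4={p,q,r}: F(G(q))=True G(q)=True q=True
G(F(G(q))) holds globally = True
No violation — formula holds at every position.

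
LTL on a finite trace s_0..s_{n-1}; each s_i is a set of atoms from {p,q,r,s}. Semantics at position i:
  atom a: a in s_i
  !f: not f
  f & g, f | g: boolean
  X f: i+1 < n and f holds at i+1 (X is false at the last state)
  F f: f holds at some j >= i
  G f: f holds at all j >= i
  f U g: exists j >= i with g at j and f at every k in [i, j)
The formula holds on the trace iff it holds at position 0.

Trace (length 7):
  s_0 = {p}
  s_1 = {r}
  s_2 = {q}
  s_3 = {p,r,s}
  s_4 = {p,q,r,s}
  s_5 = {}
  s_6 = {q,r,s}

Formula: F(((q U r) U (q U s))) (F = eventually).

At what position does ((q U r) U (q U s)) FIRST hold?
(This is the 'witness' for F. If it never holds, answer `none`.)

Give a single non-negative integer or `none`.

s_0={p}: ((q U r) U (q U s))=False (q U r)=False q=False r=False (q U s)=False s=False
s_1={r}: ((q U r) U (q U s))=True (q U r)=True q=False r=True (q U s)=False s=False
s_2={q}: ((q U r) U (q U s))=True (q U r)=True q=True r=False (q U s)=True s=False
s_3={p,r,s}: ((q U r) U (q U s))=True (q U r)=True q=False r=True (q U s)=True s=True
s_4={p,q,r,s}: ((q U r) U (q U s))=True (q U r)=True q=True r=True (q U s)=True s=True
s_5={}: ((q U r) U (q U s))=False (q U r)=False q=False r=False (q U s)=False s=False
s_6={q,r,s}: ((q U r) U (q U s))=True (q U r)=True q=True r=True (q U s)=True s=True
F(((q U r) U (q U s))) holds; first witness at position 1.

Answer: 1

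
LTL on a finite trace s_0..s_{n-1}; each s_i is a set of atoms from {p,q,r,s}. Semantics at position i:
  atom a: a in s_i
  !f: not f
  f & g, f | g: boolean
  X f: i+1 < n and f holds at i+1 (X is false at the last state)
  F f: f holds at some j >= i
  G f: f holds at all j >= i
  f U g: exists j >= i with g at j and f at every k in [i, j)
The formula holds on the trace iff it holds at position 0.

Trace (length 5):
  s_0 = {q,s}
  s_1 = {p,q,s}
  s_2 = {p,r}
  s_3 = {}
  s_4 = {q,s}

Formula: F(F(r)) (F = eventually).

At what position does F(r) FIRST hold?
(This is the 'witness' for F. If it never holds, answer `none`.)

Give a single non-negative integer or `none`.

s_0={q,s}: F(r)=True r=False
s_1={p,q,s}: F(r)=True r=False
s_2={p,r}: F(r)=True r=True
s_3={}: F(r)=False r=False
s_4={q,s}: F(r)=False r=False
F(F(r)) holds; first witness at position 0.

Answer: 0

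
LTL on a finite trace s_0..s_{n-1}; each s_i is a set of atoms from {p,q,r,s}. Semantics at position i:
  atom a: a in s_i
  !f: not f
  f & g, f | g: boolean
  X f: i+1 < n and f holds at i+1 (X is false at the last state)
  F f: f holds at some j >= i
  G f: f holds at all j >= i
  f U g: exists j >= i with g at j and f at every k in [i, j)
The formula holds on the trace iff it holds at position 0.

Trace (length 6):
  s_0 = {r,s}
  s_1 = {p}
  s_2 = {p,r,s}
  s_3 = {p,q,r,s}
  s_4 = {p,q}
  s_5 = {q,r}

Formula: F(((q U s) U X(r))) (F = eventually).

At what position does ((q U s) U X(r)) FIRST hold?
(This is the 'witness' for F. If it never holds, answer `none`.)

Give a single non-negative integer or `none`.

s_0={r,s}: ((q U s) U X(r))=True (q U s)=True q=False s=True X(r)=False r=True
s_1={p}: ((q U s) U X(r))=True (q U s)=False q=False s=False X(r)=True r=False
s_2={p,r,s}: ((q U s) U X(r))=True (q U s)=True q=False s=True X(r)=True r=True
s_3={p,q,r,s}: ((q U s) U X(r))=True (q U s)=True q=True s=True X(r)=False r=True
s_4={p,q}: ((q U s) U X(r))=True (q U s)=False q=True s=False X(r)=True r=False
s_5={q,r}: ((q U s) U X(r))=False (q U s)=False q=True s=False X(r)=False r=True
F(((q U s) U X(r))) holds; first witness at position 0.

Answer: 0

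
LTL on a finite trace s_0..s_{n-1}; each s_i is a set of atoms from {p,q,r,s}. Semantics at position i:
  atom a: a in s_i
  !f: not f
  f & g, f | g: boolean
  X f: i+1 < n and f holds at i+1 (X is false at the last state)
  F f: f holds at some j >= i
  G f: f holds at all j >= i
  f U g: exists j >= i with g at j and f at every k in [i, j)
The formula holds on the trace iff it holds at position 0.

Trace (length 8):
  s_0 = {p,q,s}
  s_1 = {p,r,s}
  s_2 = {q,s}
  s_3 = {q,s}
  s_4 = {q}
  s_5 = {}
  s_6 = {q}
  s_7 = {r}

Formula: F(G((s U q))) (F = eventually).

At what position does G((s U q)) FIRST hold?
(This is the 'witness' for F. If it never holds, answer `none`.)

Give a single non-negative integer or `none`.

s_0={p,q,s}: G((s U q))=False (s U q)=True s=True q=True
s_1={p,r,s}: G((s U q))=False (s U q)=True s=True q=False
s_2={q,s}: G((s U q))=False (s U q)=True s=True q=True
s_3={q,s}: G((s U q))=False (s U q)=True s=True q=True
s_4={q}: G((s U q))=False (s U q)=True s=False q=True
s_5={}: G((s U q))=False (s U q)=False s=False q=False
s_6={q}: G((s U q))=False (s U q)=True s=False q=True
s_7={r}: G((s U q))=False (s U q)=False s=False q=False
F(G((s U q))) does not hold (no witness exists).

Answer: none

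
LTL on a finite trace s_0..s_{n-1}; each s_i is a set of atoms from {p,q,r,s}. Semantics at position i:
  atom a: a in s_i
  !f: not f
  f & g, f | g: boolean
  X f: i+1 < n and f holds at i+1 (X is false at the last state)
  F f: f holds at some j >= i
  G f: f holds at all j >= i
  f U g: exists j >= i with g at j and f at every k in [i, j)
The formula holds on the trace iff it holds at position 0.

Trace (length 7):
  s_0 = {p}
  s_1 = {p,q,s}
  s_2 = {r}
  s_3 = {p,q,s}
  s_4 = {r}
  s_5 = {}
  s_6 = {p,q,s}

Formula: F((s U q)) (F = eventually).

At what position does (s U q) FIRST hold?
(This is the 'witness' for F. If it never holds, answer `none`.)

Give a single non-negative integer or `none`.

Answer: 1

Derivation:
s_0={p}: (s U q)=False s=False q=False
s_1={p,q,s}: (s U q)=True s=True q=True
s_2={r}: (s U q)=False s=False q=False
s_3={p,q,s}: (s U q)=True s=True q=True
s_4={r}: (s U q)=False s=False q=False
s_5={}: (s U q)=False s=False q=False
s_6={p,q,s}: (s U q)=True s=True q=True
F((s U q)) holds; first witness at position 1.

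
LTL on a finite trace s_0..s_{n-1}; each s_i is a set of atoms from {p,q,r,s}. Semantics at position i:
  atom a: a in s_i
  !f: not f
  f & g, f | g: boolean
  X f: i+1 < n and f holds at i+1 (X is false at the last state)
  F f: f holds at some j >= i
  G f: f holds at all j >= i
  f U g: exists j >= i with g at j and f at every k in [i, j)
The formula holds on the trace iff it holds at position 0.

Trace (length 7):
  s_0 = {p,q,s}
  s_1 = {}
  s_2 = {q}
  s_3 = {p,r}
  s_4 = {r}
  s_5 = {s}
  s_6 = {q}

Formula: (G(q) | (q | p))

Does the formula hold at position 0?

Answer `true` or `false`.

s_0={p,q,s}: (G(q) | (q | p))=True G(q)=False q=True (q | p)=True p=True
s_1={}: (G(q) | (q | p))=False G(q)=False q=False (q | p)=False p=False
s_2={q}: (G(q) | (q | p))=True G(q)=False q=True (q | p)=True p=False
s_3={p,r}: (G(q) | (q | p))=True G(q)=False q=False (q | p)=True p=True
s_4={r}: (G(q) | (q | p))=False G(q)=False q=False (q | p)=False p=False
s_5={s}: (G(q) | (q | p))=False G(q)=False q=False (q | p)=False p=False
s_6={q}: (G(q) | (q | p))=True G(q)=True q=True (q | p)=True p=False

Answer: true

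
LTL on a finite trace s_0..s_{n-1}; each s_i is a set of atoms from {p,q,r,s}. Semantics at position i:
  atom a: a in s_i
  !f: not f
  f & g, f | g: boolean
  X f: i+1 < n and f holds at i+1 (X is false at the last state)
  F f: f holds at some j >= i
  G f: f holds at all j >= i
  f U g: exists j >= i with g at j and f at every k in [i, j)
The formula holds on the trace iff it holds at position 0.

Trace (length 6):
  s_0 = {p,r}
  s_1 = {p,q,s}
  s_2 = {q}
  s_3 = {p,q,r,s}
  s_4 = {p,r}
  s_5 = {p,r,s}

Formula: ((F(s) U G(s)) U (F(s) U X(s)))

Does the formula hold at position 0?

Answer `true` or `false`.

s_0={p,r}: ((F(s) U G(s)) U (F(s) U X(s)))=True (F(s) U G(s))=True F(s)=True s=False G(s)=False (F(s) U X(s))=True X(s)=True
s_1={p,q,s}: ((F(s) U G(s)) U (F(s) U X(s)))=True (F(s) U G(s))=True F(s)=True s=True G(s)=False (F(s) U X(s))=True X(s)=False
s_2={q}: ((F(s) U G(s)) U (F(s) U X(s)))=True (F(s) U G(s))=True F(s)=True s=False G(s)=False (F(s) U X(s))=True X(s)=True
s_3={p,q,r,s}: ((F(s) U G(s)) U (F(s) U X(s)))=True (F(s) U G(s))=True F(s)=True s=True G(s)=False (F(s) U X(s))=True X(s)=False
s_4={p,r}: ((F(s) U G(s)) U (F(s) U X(s)))=True (F(s) U G(s))=True F(s)=True s=False G(s)=False (F(s) U X(s))=True X(s)=True
s_5={p,r,s}: ((F(s) U G(s)) U (F(s) U X(s)))=False (F(s) U G(s))=True F(s)=True s=True G(s)=True (F(s) U X(s))=False X(s)=False

Answer: true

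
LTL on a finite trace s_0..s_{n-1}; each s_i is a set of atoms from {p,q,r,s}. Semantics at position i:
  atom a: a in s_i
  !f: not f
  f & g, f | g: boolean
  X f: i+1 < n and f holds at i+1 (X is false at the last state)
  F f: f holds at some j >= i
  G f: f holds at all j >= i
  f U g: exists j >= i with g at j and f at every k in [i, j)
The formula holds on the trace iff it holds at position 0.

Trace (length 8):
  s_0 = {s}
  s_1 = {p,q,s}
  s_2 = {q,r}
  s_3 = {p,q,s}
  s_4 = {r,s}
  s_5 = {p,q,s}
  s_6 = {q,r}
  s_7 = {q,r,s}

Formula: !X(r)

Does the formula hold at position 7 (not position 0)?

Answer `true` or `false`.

Answer: true

Derivation:
s_0={s}: !X(r)=True X(r)=False r=False
s_1={p,q,s}: !X(r)=False X(r)=True r=False
s_2={q,r}: !X(r)=True X(r)=False r=True
s_3={p,q,s}: !X(r)=False X(r)=True r=False
s_4={r,s}: !X(r)=True X(r)=False r=True
s_5={p,q,s}: !X(r)=False X(r)=True r=False
s_6={q,r}: !X(r)=False X(r)=True r=True
s_7={q,r,s}: !X(r)=True X(r)=False r=True
Evaluating at position 7: result = True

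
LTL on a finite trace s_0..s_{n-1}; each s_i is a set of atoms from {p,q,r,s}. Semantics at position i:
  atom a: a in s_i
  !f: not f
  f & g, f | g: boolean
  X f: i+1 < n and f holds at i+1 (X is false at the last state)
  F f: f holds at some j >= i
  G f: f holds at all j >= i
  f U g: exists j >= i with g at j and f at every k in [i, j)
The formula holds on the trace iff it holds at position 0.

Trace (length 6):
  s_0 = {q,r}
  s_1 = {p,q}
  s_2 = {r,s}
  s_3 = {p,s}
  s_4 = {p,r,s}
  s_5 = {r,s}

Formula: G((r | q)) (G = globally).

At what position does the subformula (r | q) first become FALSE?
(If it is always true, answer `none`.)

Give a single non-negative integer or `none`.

s_0={q,r}: (r | q)=True r=True q=True
s_1={p,q}: (r | q)=True r=False q=True
s_2={r,s}: (r | q)=True r=True q=False
s_3={p,s}: (r | q)=False r=False q=False
s_4={p,r,s}: (r | q)=True r=True q=False
s_5={r,s}: (r | q)=True r=True q=False
G((r | q)) holds globally = False
First violation at position 3.

Answer: 3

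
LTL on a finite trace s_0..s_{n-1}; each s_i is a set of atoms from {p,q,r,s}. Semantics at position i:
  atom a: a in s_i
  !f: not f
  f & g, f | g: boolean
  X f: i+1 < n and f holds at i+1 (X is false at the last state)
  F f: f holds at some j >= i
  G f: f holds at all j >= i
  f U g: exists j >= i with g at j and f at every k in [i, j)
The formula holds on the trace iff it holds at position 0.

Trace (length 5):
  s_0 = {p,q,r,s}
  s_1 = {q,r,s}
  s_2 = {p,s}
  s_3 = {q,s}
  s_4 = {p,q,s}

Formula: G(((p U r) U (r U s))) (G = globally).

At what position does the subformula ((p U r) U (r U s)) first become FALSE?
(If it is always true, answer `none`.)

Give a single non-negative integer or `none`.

Answer: none

Derivation:
s_0={p,q,r,s}: ((p U r) U (r U s))=True (p U r)=True p=True r=True (r U s)=True s=True
s_1={q,r,s}: ((p U r) U (r U s))=True (p U r)=True p=False r=True (r U s)=True s=True
s_2={p,s}: ((p U r) U (r U s))=True (p U r)=False p=True r=False (r U s)=True s=True
s_3={q,s}: ((p U r) U (r U s))=True (p U r)=False p=False r=False (r U s)=True s=True
s_4={p,q,s}: ((p U r) U (r U s))=True (p U r)=False p=True r=False (r U s)=True s=True
G(((p U r) U (r U s))) holds globally = True
No violation — formula holds at every position.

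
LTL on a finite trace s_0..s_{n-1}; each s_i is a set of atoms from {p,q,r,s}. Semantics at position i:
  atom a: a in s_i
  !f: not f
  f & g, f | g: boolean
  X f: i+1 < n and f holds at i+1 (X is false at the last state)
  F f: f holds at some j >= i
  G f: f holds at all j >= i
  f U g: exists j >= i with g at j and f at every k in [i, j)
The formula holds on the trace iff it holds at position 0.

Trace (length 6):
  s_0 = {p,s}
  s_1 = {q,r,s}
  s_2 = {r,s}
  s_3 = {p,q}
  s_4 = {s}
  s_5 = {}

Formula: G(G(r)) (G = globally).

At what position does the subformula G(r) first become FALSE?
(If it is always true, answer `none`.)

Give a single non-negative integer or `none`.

Answer: 0

Derivation:
s_0={p,s}: G(r)=False r=False
s_1={q,r,s}: G(r)=False r=True
s_2={r,s}: G(r)=False r=True
s_3={p,q}: G(r)=False r=False
s_4={s}: G(r)=False r=False
s_5={}: G(r)=False r=False
G(G(r)) holds globally = False
First violation at position 0.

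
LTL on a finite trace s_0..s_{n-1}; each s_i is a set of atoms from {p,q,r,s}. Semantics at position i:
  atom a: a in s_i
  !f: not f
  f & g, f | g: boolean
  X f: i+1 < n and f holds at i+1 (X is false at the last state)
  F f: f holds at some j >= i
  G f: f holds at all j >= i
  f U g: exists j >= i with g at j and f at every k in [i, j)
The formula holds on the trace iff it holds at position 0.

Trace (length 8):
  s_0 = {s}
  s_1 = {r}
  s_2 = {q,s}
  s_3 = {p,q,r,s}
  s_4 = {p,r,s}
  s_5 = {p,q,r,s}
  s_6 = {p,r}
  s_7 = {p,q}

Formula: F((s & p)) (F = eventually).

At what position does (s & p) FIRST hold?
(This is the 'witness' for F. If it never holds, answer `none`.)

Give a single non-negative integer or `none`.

Answer: 3

Derivation:
s_0={s}: (s & p)=False s=True p=False
s_1={r}: (s & p)=False s=False p=False
s_2={q,s}: (s & p)=False s=True p=False
s_3={p,q,r,s}: (s & p)=True s=True p=True
s_4={p,r,s}: (s & p)=True s=True p=True
s_5={p,q,r,s}: (s & p)=True s=True p=True
s_6={p,r}: (s & p)=False s=False p=True
s_7={p,q}: (s & p)=False s=False p=True
F((s & p)) holds; first witness at position 3.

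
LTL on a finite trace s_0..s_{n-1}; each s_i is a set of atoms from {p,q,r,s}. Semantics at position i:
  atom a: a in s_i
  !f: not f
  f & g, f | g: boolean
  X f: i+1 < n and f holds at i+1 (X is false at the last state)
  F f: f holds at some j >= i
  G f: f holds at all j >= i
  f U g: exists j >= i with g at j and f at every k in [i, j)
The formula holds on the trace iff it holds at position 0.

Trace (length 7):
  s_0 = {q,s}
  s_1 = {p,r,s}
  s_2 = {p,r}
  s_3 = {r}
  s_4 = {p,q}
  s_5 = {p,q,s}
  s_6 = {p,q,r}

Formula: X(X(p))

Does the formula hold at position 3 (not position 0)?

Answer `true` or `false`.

s_0={q,s}: X(X(p))=True X(p)=True p=False
s_1={p,r,s}: X(X(p))=False X(p)=True p=True
s_2={p,r}: X(X(p))=True X(p)=False p=True
s_3={r}: X(X(p))=True X(p)=True p=False
s_4={p,q}: X(X(p))=True X(p)=True p=True
s_5={p,q,s}: X(X(p))=False X(p)=True p=True
s_6={p,q,r}: X(X(p))=False X(p)=False p=True
Evaluating at position 3: result = True

Answer: true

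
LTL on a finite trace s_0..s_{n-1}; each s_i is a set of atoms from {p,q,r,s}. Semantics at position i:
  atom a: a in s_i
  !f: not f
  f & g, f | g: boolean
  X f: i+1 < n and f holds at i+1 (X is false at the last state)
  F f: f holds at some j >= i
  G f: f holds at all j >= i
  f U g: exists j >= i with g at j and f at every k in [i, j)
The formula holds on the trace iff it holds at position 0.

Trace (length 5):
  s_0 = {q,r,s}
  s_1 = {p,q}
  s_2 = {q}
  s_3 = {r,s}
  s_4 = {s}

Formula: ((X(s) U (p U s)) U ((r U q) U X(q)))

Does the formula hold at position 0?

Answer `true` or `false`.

Answer: true

Derivation:
s_0={q,r,s}: ((X(s) U (p U s)) U ((r U q) U X(q)))=True (X(s) U (p U s))=True X(s)=False s=True (p U s)=True p=False ((r U q) U X(q))=True (r U q)=True r=True q=True X(q)=True
s_1={p,q}: ((X(s) U (p U s)) U ((r U q) U X(q)))=True (X(s) U (p U s))=False X(s)=False s=False (p U s)=False p=True ((r U q) U X(q))=True (r U q)=True r=False q=True X(q)=True
s_2={q}: ((X(s) U (p U s)) U ((r U q) U X(q)))=False (X(s) U (p U s))=True X(s)=True s=False (p U s)=False p=False ((r U q) U X(q))=False (r U q)=True r=False q=True X(q)=False
s_3={r,s}: ((X(s) U (p U s)) U ((r U q) U X(q)))=False (X(s) U (p U s))=True X(s)=True s=True (p U s)=True p=False ((r U q) U X(q))=False (r U q)=False r=True q=False X(q)=False
s_4={s}: ((X(s) U (p U s)) U ((r U q) U X(q)))=False (X(s) U (p U s))=True X(s)=False s=True (p U s)=True p=False ((r U q) U X(q))=False (r U q)=False r=False q=False X(q)=False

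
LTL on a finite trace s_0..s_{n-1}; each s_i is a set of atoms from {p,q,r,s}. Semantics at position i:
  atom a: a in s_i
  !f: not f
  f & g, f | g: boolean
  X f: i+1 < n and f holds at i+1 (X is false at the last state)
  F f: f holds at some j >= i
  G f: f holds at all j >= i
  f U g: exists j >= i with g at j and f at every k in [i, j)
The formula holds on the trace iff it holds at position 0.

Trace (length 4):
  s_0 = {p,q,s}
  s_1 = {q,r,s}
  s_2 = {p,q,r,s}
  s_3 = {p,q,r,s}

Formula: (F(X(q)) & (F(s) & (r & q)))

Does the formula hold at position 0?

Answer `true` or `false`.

Answer: false

Derivation:
s_0={p,q,s}: (F(X(q)) & (F(s) & (r & q)))=False F(X(q))=True X(q)=True q=True (F(s) & (r & q))=False F(s)=True s=True (r & q)=False r=False
s_1={q,r,s}: (F(X(q)) & (F(s) & (r & q)))=True F(X(q))=True X(q)=True q=True (F(s) & (r & q))=True F(s)=True s=True (r & q)=True r=True
s_2={p,q,r,s}: (F(X(q)) & (F(s) & (r & q)))=True F(X(q))=True X(q)=True q=True (F(s) & (r & q))=True F(s)=True s=True (r & q)=True r=True
s_3={p,q,r,s}: (F(X(q)) & (F(s) & (r & q)))=False F(X(q))=False X(q)=False q=True (F(s) & (r & q))=True F(s)=True s=True (r & q)=True r=True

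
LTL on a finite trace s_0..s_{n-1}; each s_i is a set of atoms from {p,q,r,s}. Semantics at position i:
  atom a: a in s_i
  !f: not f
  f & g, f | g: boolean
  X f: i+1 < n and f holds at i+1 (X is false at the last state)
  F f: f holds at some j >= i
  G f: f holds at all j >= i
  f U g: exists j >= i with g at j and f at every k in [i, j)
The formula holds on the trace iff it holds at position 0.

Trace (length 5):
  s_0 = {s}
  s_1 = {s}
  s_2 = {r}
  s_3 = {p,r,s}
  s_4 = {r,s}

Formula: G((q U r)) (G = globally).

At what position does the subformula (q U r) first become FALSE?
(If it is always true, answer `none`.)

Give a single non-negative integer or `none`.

s_0={s}: (q U r)=False q=False r=False
s_1={s}: (q U r)=False q=False r=False
s_2={r}: (q U r)=True q=False r=True
s_3={p,r,s}: (q U r)=True q=False r=True
s_4={r,s}: (q U r)=True q=False r=True
G((q U r)) holds globally = False
First violation at position 0.

Answer: 0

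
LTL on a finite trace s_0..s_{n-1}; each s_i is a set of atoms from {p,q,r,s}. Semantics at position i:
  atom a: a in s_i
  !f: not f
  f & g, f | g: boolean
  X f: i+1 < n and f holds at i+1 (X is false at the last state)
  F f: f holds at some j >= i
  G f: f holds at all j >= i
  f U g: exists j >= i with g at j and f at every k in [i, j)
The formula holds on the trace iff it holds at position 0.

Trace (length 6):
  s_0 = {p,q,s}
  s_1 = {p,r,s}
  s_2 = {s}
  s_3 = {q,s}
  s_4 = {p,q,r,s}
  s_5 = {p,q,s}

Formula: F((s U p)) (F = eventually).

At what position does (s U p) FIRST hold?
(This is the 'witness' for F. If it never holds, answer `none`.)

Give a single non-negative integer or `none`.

Answer: 0

Derivation:
s_0={p,q,s}: (s U p)=True s=True p=True
s_1={p,r,s}: (s U p)=True s=True p=True
s_2={s}: (s U p)=True s=True p=False
s_3={q,s}: (s U p)=True s=True p=False
s_4={p,q,r,s}: (s U p)=True s=True p=True
s_5={p,q,s}: (s U p)=True s=True p=True
F((s U p)) holds; first witness at position 0.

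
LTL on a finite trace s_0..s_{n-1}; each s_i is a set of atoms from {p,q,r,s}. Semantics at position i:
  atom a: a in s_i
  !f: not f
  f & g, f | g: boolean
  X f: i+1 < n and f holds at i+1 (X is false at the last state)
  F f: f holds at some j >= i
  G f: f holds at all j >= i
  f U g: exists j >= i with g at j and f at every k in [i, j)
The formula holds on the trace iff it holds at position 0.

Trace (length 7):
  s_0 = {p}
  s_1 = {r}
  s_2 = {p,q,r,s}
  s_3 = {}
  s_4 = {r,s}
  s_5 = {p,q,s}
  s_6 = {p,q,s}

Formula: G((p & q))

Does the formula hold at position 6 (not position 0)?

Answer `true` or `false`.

Answer: true

Derivation:
s_0={p}: G((p & q))=False (p & q)=False p=True q=False
s_1={r}: G((p & q))=False (p & q)=False p=False q=False
s_2={p,q,r,s}: G((p & q))=False (p & q)=True p=True q=True
s_3={}: G((p & q))=False (p & q)=False p=False q=False
s_4={r,s}: G((p & q))=False (p & q)=False p=False q=False
s_5={p,q,s}: G((p & q))=True (p & q)=True p=True q=True
s_6={p,q,s}: G((p & q))=True (p & q)=True p=True q=True
Evaluating at position 6: result = True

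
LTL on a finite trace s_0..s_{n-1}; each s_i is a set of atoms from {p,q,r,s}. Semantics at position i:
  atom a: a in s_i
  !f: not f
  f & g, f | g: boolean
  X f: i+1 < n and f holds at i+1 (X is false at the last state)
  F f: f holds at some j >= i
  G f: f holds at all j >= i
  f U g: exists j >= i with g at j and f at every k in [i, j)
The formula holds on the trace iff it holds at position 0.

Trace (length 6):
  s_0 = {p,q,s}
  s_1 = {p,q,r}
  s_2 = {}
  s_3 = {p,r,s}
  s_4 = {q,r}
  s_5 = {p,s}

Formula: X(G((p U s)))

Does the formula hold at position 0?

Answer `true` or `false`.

Answer: false

Derivation:
s_0={p,q,s}: X(G((p U s)))=False G((p U s))=False (p U s)=True p=True s=True
s_1={p,q,r}: X(G((p U s)))=False G((p U s))=False (p U s)=False p=True s=False
s_2={}: X(G((p U s)))=False G((p U s))=False (p U s)=False p=False s=False
s_3={p,r,s}: X(G((p U s)))=False G((p U s))=False (p U s)=True p=True s=True
s_4={q,r}: X(G((p U s)))=True G((p U s))=False (p U s)=False p=False s=False
s_5={p,s}: X(G((p U s)))=False G((p U s))=True (p U s)=True p=True s=True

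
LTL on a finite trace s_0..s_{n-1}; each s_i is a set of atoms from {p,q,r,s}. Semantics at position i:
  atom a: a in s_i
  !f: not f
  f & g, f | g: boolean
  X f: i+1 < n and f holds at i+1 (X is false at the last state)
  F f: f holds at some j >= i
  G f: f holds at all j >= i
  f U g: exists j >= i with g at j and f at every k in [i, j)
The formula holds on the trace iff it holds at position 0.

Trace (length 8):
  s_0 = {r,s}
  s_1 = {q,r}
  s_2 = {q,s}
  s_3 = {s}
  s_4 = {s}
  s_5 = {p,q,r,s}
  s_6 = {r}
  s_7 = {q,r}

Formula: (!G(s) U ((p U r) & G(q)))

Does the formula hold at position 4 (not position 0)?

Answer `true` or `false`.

Answer: true

Derivation:
s_0={r,s}: (!G(s) U ((p U r) & G(q)))=True !G(s)=True G(s)=False s=True ((p U r) & G(q))=False (p U r)=True p=False r=True G(q)=False q=False
s_1={q,r}: (!G(s) U ((p U r) & G(q)))=True !G(s)=True G(s)=False s=False ((p U r) & G(q))=False (p U r)=True p=False r=True G(q)=False q=True
s_2={q,s}: (!G(s) U ((p U r) & G(q)))=True !G(s)=True G(s)=False s=True ((p U r) & G(q))=False (p U r)=False p=False r=False G(q)=False q=True
s_3={s}: (!G(s) U ((p U r) & G(q)))=True !G(s)=True G(s)=False s=True ((p U r) & G(q))=False (p U r)=False p=False r=False G(q)=False q=False
s_4={s}: (!G(s) U ((p U r) & G(q)))=True !G(s)=True G(s)=False s=True ((p U r) & G(q))=False (p U r)=False p=False r=False G(q)=False q=False
s_5={p,q,r,s}: (!G(s) U ((p U r) & G(q)))=True !G(s)=True G(s)=False s=True ((p U r) & G(q))=False (p U r)=True p=True r=True G(q)=False q=True
s_6={r}: (!G(s) U ((p U r) & G(q)))=True !G(s)=True G(s)=False s=False ((p U r) & G(q))=False (p U r)=True p=False r=True G(q)=False q=False
s_7={q,r}: (!G(s) U ((p U r) & G(q)))=True !G(s)=True G(s)=False s=False ((p U r) & G(q))=True (p U r)=True p=False r=True G(q)=True q=True
Evaluating at position 4: result = True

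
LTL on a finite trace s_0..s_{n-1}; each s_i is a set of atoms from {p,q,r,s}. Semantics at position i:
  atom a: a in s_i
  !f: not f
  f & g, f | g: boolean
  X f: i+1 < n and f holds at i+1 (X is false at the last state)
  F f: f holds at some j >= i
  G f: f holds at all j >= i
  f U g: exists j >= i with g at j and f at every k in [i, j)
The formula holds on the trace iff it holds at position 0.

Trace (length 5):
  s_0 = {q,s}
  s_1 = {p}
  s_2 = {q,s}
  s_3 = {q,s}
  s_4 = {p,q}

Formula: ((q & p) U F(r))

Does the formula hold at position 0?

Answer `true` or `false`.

s_0={q,s}: ((q & p) U F(r))=False (q & p)=False q=True p=False F(r)=False r=False
s_1={p}: ((q & p) U F(r))=False (q & p)=False q=False p=True F(r)=False r=False
s_2={q,s}: ((q & p) U F(r))=False (q & p)=False q=True p=False F(r)=False r=False
s_3={q,s}: ((q & p) U F(r))=False (q & p)=False q=True p=False F(r)=False r=False
s_4={p,q}: ((q & p) U F(r))=False (q & p)=True q=True p=True F(r)=False r=False

Answer: false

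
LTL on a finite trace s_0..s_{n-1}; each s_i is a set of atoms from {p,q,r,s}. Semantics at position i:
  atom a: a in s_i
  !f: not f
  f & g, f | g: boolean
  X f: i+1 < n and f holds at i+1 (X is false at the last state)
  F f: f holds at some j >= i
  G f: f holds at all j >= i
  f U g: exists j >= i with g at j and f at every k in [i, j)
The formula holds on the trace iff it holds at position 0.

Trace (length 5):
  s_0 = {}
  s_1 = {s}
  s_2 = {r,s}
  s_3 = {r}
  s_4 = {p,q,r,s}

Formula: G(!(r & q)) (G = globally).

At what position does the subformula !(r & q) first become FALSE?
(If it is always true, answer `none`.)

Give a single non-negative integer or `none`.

Answer: 4

Derivation:
s_0={}: !(r & q)=True (r & q)=False r=False q=False
s_1={s}: !(r & q)=True (r & q)=False r=False q=False
s_2={r,s}: !(r & q)=True (r & q)=False r=True q=False
s_3={r}: !(r & q)=True (r & q)=False r=True q=False
s_4={p,q,r,s}: !(r & q)=False (r & q)=True r=True q=True
G(!(r & q)) holds globally = False
First violation at position 4.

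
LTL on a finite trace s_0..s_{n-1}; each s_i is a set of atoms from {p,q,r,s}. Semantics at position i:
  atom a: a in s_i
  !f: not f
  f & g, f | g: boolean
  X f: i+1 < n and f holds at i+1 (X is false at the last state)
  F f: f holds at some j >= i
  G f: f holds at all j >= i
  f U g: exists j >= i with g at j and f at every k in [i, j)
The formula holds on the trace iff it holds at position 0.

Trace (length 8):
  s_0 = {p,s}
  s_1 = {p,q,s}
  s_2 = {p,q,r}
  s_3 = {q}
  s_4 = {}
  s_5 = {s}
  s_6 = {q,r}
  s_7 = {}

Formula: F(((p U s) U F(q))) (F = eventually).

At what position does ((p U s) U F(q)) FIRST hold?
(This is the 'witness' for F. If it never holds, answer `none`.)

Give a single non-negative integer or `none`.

s_0={p,s}: ((p U s) U F(q))=True (p U s)=True p=True s=True F(q)=True q=False
s_1={p,q,s}: ((p U s) U F(q))=True (p U s)=True p=True s=True F(q)=True q=True
s_2={p,q,r}: ((p U s) U F(q))=True (p U s)=False p=True s=False F(q)=True q=True
s_3={q}: ((p U s) U F(q))=True (p U s)=False p=False s=False F(q)=True q=True
s_4={}: ((p U s) U F(q))=True (p U s)=False p=False s=False F(q)=True q=False
s_5={s}: ((p U s) U F(q))=True (p U s)=True p=False s=True F(q)=True q=False
s_6={q,r}: ((p U s) U F(q))=True (p U s)=False p=False s=False F(q)=True q=True
s_7={}: ((p U s) U F(q))=False (p U s)=False p=False s=False F(q)=False q=False
F(((p U s) U F(q))) holds; first witness at position 0.

Answer: 0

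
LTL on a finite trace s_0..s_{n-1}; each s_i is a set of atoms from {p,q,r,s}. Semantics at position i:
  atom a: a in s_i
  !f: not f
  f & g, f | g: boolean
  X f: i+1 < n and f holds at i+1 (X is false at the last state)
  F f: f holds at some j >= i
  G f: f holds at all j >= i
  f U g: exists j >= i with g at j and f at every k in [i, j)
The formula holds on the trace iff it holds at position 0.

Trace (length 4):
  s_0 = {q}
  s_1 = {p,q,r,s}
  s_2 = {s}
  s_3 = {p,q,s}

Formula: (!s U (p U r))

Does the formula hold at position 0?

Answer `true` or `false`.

s_0={q}: (!s U (p U r))=True !s=True s=False (p U r)=False p=False r=False
s_1={p,q,r,s}: (!s U (p U r))=True !s=False s=True (p U r)=True p=True r=True
s_2={s}: (!s U (p U r))=False !s=False s=True (p U r)=False p=False r=False
s_3={p,q,s}: (!s U (p U r))=False !s=False s=True (p U r)=False p=True r=False

Answer: true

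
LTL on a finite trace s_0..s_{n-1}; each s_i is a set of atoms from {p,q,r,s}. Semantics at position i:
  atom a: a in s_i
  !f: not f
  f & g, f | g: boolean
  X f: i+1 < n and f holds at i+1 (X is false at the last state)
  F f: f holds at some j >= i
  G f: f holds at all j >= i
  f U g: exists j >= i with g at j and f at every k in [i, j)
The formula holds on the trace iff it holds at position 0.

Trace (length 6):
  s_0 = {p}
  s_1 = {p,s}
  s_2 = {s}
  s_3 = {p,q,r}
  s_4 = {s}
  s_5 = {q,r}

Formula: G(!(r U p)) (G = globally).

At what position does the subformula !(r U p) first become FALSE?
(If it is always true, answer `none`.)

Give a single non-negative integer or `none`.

Answer: 0

Derivation:
s_0={p}: !(r U p)=False (r U p)=True r=False p=True
s_1={p,s}: !(r U p)=False (r U p)=True r=False p=True
s_2={s}: !(r U p)=True (r U p)=False r=False p=False
s_3={p,q,r}: !(r U p)=False (r U p)=True r=True p=True
s_4={s}: !(r U p)=True (r U p)=False r=False p=False
s_5={q,r}: !(r U p)=True (r U p)=False r=True p=False
G(!(r U p)) holds globally = False
First violation at position 0.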